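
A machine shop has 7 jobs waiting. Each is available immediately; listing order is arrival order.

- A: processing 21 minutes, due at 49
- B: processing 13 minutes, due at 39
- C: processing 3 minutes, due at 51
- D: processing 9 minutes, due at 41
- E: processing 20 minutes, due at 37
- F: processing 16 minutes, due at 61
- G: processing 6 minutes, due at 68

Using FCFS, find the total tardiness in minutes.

75

FIFO (arrival order): A B C D E F G.
A: 0→21, due 49, tardiness 0
B: 21→34, due 39, tardiness 0
C: 34→37, due 51, tardiness 0
D: 37→46, due 41, tardiness 5
E: 46→66, due 37, tardiness 29
F: 66→82, due 61, tardiness 21
G: 82→88, due 68, tardiness 20
Sum = 0+0+0+5+29+21+20 = 75.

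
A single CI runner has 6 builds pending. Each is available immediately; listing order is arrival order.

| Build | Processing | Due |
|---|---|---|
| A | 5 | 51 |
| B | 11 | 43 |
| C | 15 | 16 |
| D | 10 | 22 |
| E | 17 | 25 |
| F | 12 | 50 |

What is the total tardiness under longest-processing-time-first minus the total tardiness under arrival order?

LPT (decreasing processing time): E C F B D A.
E: 0→17, due 25, tardiness 0
C: 17→32, due 16, tardiness 16
F: 32→44, due 50, tardiness 0
B: 44→55, due 43, tardiness 12
D: 55→65, due 22, tardiness 43
A: 65→70, due 51, tardiness 19
Sum = 0+16+0+12+43+19 = 90.
FIFO (arrival order): A B C D E F.
A: 0→5, due 51, tardiness 0
B: 5→16, due 43, tardiness 0
C: 16→31, due 16, tardiness 15
D: 31→41, due 22, tardiness 19
E: 41→58, due 25, tardiness 33
F: 58→70, due 50, tardiness 20
Sum = 0+0+15+19+33+20 = 87.
Difference = 90 − 87 = 3.

3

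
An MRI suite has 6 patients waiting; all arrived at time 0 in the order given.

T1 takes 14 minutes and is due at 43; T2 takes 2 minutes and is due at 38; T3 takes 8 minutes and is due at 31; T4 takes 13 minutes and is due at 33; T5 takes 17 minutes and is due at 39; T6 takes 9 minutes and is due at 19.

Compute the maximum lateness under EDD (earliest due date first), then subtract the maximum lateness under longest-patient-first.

-14

EDD (increasing due date): T6 T3 T4 T2 T5 T1.
T6: 0→9, due 19, lateness -10
T3: 9→17, due 31, lateness -14
T4: 17→30, due 33, lateness -3
T2: 30→32, due 38, lateness -6
T5: 32→49, due 39, lateness 10
T1: 49→63, due 43, lateness 20
Maximum = 20.
LPT (decreasing processing time): T5 T1 T4 T6 T3 T2.
T5: 0→17, due 39, lateness -22
T1: 17→31, due 43, lateness -12
T4: 31→44, due 33, lateness 11
T6: 44→53, due 19, lateness 34
T3: 53→61, due 31, lateness 30
T2: 61→63, due 38, lateness 25
Maximum = 34.
Difference = 20 − 34 = -14.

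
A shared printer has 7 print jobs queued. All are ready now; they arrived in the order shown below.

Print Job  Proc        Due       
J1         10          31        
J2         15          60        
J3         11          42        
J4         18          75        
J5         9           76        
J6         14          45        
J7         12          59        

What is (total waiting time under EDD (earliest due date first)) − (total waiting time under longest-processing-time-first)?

-52

EDD (increasing due date): J1 J3 J6 J7 J2 J4 J5.
J1: waits 0, runs 0→10
J3: waits 10, runs 10→21
J6: waits 21, runs 21→35
J7: waits 35, runs 35→47
J2: waits 47, runs 47→62
J4: waits 62, runs 62→80
J5: waits 80, runs 80→89
Sum = 0+10+21+35+47+62+80 = 255.
LPT (decreasing processing time): J4 J2 J6 J7 J3 J1 J5.
J4: waits 0, runs 0→18
J2: waits 18, runs 18→33
J6: waits 33, runs 33→47
J7: waits 47, runs 47→59
J3: waits 59, runs 59→70
J1: waits 70, runs 70→80
J5: waits 80, runs 80→89
Sum = 0+18+33+47+59+70+80 = 307.
Difference = 255 − 307 = -52.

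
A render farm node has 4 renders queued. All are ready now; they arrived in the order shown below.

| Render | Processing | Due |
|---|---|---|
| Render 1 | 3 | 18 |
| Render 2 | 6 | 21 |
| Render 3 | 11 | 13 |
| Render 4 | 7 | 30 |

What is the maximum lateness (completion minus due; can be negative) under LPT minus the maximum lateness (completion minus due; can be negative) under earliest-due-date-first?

10

LPT (decreasing processing time): Render 3 Render 4 Render 2 Render 1.
Render 3: 0→11, due 13, lateness -2
Render 4: 11→18, due 30, lateness -12
Render 2: 18→24, due 21, lateness 3
Render 1: 24→27, due 18, lateness 9
Maximum = 9.
EDD (increasing due date): Render 3 Render 1 Render 2 Render 4.
Render 3: 0→11, due 13, lateness -2
Render 1: 11→14, due 18, lateness -4
Render 2: 14→20, due 21, lateness -1
Render 4: 20→27, due 30, lateness -3
Maximum = -1.
Difference = 9 − -1 = 10.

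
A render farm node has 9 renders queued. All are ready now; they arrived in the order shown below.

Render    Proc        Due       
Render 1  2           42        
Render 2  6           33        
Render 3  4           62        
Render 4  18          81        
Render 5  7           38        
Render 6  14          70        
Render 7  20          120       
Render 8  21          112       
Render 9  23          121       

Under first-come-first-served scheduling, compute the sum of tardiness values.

FIFO (arrival order): Render 1 Render 2 Render 3 Render 4 Render 5 Render 6 Render 7 Render 8 Render 9.
Render 1: 0→2, due 42, tardiness 0
Render 2: 2→8, due 33, tardiness 0
Render 3: 8→12, due 62, tardiness 0
Render 4: 12→30, due 81, tardiness 0
Render 5: 30→37, due 38, tardiness 0
Render 6: 37→51, due 70, tardiness 0
Render 7: 51→71, due 120, tardiness 0
Render 8: 71→92, due 112, tardiness 0
Render 9: 92→115, due 121, tardiness 0
Sum = 0+0+0+0+0+0+0+0+0 = 0.

0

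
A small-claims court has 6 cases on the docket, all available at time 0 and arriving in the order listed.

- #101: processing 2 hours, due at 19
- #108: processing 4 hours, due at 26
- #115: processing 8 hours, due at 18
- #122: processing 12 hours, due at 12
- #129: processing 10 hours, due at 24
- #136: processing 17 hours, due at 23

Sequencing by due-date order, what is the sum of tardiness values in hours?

EDD (increasing due date): #122 #115 #101 #136 #129 #108.
#122: 0→12, due 12, tardiness 0
#115: 12→20, due 18, tardiness 2
#101: 20→22, due 19, tardiness 3
#136: 22→39, due 23, tardiness 16
#129: 39→49, due 24, tardiness 25
#108: 49→53, due 26, tardiness 27
Sum = 0+2+3+16+25+27 = 73.

73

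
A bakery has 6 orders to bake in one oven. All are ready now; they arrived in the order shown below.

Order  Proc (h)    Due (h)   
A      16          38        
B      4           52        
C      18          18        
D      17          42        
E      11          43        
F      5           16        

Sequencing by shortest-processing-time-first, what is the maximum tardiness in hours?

SPT (increasing processing time): B F E A D C.
B: 0→4, due 52, tardiness 0
F: 4→9, due 16, tardiness 0
E: 9→20, due 43, tardiness 0
A: 20→36, due 38, tardiness 0
D: 36→53, due 42, tardiness 11
C: 53→71, due 18, tardiness 53
Maximum = 53.

53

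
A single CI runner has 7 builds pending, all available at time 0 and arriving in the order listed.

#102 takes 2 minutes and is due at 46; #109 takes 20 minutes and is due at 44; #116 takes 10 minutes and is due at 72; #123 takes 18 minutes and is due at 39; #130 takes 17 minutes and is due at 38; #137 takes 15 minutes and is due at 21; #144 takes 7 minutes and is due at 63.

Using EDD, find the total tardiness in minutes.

96

EDD (increasing due date): #137 #130 #123 #109 #102 #144 #116.
#137: 0→15, due 21, tardiness 0
#130: 15→32, due 38, tardiness 0
#123: 32→50, due 39, tardiness 11
#109: 50→70, due 44, tardiness 26
#102: 70→72, due 46, tardiness 26
#144: 72→79, due 63, tardiness 16
#116: 79→89, due 72, tardiness 17
Sum = 0+0+11+26+26+16+17 = 96.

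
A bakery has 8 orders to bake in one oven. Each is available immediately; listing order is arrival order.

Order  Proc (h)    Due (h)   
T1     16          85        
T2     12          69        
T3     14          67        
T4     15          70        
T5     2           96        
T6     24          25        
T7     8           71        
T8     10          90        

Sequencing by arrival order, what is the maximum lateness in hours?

FIFO (arrival order): T1 T2 T3 T4 T5 T6 T7 T8.
T1: 0→16, due 85, lateness -69
T2: 16→28, due 69, lateness -41
T3: 28→42, due 67, lateness -25
T4: 42→57, due 70, lateness -13
T5: 57→59, due 96, lateness -37
T6: 59→83, due 25, lateness 58
T7: 83→91, due 71, lateness 20
T8: 91→101, due 90, lateness 11
Maximum = 58.

58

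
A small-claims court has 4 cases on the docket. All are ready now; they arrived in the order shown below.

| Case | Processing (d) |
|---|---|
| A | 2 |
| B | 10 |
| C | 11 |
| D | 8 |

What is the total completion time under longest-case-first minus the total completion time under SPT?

29

LPT (decreasing processing time): C B D A.
C: 0→11
B: 11→21
D: 21→29
A: 29→31
Sum = 11+21+29+31 = 92.
SPT (increasing processing time): A D B C.
A: 0→2
D: 2→10
B: 10→20
C: 20→31
Sum = 2+10+20+31 = 63.
Difference = 92 − 63 = 29.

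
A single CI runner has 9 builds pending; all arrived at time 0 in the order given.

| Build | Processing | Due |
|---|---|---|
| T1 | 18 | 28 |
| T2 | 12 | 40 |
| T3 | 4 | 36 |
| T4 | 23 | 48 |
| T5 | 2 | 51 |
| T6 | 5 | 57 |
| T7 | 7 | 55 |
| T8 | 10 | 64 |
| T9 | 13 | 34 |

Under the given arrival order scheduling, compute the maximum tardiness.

60

FIFO (arrival order): T1 T2 T3 T4 T5 T6 T7 T8 T9.
T1: 0→18, due 28, tardiness 0
T2: 18→30, due 40, tardiness 0
T3: 30→34, due 36, tardiness 0
T4: 34→57, due 48, tardiness 9
T5: 57→59, due 51, tardiness 8
T6: 59→64, due 57, tardiness 7
T7: 64→71, due 55, tardiness 16
T8: 71→81, due 64, tardiness 17
T9: 81→94, due 34, tardiness 60
Maximum = 60.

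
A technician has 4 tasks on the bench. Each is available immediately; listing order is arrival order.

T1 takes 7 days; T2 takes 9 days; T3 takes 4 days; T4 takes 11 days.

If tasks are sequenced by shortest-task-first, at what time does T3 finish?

4

SPT (increasing processing time): T3 T1 T2 T4.
T3: 0→4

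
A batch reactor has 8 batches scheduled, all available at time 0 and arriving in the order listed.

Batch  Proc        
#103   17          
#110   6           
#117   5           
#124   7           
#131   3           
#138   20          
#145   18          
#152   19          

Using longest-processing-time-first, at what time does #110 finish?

87

LPT (decreasing processing time): #138 #152 #145 #103 #124 #110 #117 #131.
#138: 0→20
#152: 20→39
#145: 39→57
#103: 57→74
#124: 74→81
#110: 81→87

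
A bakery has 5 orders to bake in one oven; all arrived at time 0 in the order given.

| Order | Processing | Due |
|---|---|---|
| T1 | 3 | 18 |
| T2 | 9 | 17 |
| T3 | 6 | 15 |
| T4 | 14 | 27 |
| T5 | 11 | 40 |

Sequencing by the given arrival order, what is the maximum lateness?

5

FIFO (arrival order): T1 T2 T3 T4 T5.
T1: 0→3, due 18, lateness -15
T2: 3→12, due 17, lateness -5
T3: 12→18, due 15, lateness 3
T4: 18→32, due 27, lateness 5
T5: 32→43, due 40, lateness 3
Maximum = 5.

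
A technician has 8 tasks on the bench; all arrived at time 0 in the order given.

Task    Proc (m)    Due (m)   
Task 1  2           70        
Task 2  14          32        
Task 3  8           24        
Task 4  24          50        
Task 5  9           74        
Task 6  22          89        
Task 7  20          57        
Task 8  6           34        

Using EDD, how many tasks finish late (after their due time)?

EDD (increasing due date): Task 3 Task 2 Task 8 Task 4 Task 7 Task 1 Task 5 Task 6.
Task 3: 0→8, due 24, tardiness 0
Task 2: 8→22, due 32, tardiness 0
Task 8: 22→28, due 34, tardiness 0
Task 4: 28→52, due 50, tardiness 2
Task 7: 52→72, due 57, tardiness 15
Task 1: 72→74, due 70, tardiness 4
Task 5: 74→83, due 74, tardiness 9
Task 6: 83→105, due 89, tardiness 16
Late tasks: 5.

5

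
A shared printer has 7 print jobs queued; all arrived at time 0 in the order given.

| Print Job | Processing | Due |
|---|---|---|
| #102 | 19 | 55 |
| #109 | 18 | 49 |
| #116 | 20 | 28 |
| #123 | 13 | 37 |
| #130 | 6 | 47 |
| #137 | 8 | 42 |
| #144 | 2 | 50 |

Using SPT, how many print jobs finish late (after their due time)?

2

SPT (increasing processing time): #144 #130 #137 #123 #109 #102 #116.
#144: 0→2, due 50, tardiness 0
#130: 2→8, due 47, tardiness 0
#137: 8→16, due 42, tardiness 0
#123: 16→29, due 37, tardiness 0
#109: 29→47, due 49, tardiness 0
#102: 47→66, due 55, tardiness 11
#116: 66→86, due 28, tardiness 58
Late print jobs: 2.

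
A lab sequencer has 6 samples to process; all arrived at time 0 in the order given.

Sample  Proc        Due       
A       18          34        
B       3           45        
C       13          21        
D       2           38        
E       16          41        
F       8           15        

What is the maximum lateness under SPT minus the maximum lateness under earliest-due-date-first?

10

SPT (increasing processing time): D B F C E A.
D: 0→2, due 38, lateness -36
B: 2→5, due 45, lateness -40
F: 5→13, due 15, lateness -2
C: 13→26, due 21, lateness 5
E: 26→42, due 41, lateness 1
A: 42→60, due 34, lateness 26
Maximum = 26.
EDD (increasing due date): F C A D E B.
F: 0→8, due 15, lateness -7
C: 8→21, due 21, lateness 0
A: 21→39, due 34, lateness 5
D: 39→41, due 38, lateness 3
E: 41→57, due 41, lateness 16
B: 57→60, due 45, lateness 15
Maximum = 16.
Difference = 26 − 16 = 10.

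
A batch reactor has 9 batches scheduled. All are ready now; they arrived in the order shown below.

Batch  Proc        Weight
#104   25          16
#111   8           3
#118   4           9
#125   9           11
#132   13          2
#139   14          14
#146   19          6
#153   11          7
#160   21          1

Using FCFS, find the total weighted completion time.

FIFO (arrival order): #104 #111 #118 #125 #132 #139 #146 #153 #160.
#104: finishes 25, weight 16, w·C = 400
#111: finishes 33, weight 3, w·C = 99
#118: finishes 37, weight 9, w·C = 333
#125: finishes 46, weight 11, w·C = 506
#132: finishes 59, weight 2, w·C = 118
#139: finishes 73, weight 14, w·C = 1022
#146: finishes 92, weight 6, w·C = 552
#153: finishes 103, weight 7, w·C = 721
#160: finishes 124, weight 1, w·C = 124
Sum = 400+99+333+506+118+1022+552+721+124 = 3875.

3875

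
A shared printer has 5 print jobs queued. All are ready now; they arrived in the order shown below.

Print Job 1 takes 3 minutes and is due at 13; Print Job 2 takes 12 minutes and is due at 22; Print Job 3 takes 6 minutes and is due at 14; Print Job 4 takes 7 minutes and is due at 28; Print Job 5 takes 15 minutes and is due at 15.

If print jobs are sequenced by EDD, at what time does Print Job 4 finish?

EDD (increasing due date): Print Job 1 Print Job 3 Print Job 5 Print Job 2 Print Job 4.
Print Job 1: 0→3
Print Job 3: 3→9
Print Job 5: 9→24
Print Job 2: 24→36
Print Job 4: 36→43

43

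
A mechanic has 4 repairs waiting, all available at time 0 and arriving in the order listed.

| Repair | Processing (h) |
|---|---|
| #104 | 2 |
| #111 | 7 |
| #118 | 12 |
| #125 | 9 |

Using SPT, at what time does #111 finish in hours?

SPT (increasing processing time): #104 #111 #125 #118.
#104: 0→2
#111: 2→9

9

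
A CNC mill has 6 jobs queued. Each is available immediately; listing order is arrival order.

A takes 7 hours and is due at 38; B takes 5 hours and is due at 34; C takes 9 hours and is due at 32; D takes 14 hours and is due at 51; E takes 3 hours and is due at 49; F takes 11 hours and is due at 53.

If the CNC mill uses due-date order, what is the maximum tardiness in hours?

EDD (increasing due date): C B A E D F.
C: 0→9, due 32, tardiness 0
B: 9→14, due 34, tardiness 0
A: 14→21, due 38, tardiness 0
E: 21→24, due 49, tardiness 0
D: 24→38, due 51, tardiness 0
F: 38→49, due 53, tardiness 0
Maximum = 0.

0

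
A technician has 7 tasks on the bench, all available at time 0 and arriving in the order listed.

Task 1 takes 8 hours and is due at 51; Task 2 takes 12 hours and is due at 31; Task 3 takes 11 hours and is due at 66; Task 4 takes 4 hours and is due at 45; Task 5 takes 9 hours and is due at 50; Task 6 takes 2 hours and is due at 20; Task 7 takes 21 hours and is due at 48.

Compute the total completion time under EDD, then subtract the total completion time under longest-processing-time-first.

EDD (increasing due date): Task 6 Task 2 Task 4 Task 7 Task 5 Task 1 Task 3.
Task 6: 0→2
Task 2: 2→14
Task 4: 14→18
Task 7: 18→39
Task 5: 39→48
Task 1: 48→56
Task 3: 56→67
Sum = 2+14+18+39+48+56+67 = 244.
LPT (decreasing processing time): Task 7 Task 2 Task 3 Task 5 Task 1 Task 4 Task 6.
Task 7: 0→21
Task 2: 21→33
Task 3: 33→44
Task 5: 44→53
Task 1: 53→61
Task 4: 61→65
Task 6: 65→67
Sum = 21+33+44+53+61+65+67 = 344.
Difference = 244 − 344 = -100.

-100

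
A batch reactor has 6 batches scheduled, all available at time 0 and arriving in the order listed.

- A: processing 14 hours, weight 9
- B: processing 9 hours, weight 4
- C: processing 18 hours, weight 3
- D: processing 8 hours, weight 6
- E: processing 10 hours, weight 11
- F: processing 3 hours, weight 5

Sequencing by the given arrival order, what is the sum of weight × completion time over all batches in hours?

1594

FIFO (arrival order): A B C D E F.
A: finishes 14, weight 9, w·C = 126
B: finishes 23, weight 4, w·C = 92
C: finishes 41, weight 3, w·C = 123
D: finishes 49, weight 6, w·C = 294
E: finishes 59, weight 11, w·C = 649
F: finishes 62, weight 5, w·C = 310
Sum = 126+92+123+294+649+310 = 1594.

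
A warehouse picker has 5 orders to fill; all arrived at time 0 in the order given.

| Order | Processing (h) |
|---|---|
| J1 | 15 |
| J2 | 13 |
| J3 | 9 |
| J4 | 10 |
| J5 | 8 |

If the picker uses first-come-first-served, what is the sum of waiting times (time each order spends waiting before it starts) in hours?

FIFO (arrival order): J1 J2 J3 J4 J5.
J1: waits 0, runs 0→15
J2: waits 15, runs 15→28
J3: waits 28, runs 28→37
J4: waits 37, runs 37→47
J5: waits 47, runs 47→55
Sum = 0+15+28+37+47 = 127.

127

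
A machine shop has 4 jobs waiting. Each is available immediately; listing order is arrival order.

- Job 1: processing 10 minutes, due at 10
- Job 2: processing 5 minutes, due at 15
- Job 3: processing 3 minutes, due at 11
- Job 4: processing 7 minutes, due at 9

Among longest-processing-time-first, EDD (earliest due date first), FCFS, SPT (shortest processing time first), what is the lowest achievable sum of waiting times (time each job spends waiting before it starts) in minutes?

LPT (decreasing processing time): Job 1 Job 4 Job 2 Job 3.
Job 1: waits 0, runs 0→10
Job 4: waits 10, runs 10→17
Job 2: waits 17, runs 17→22
Job 3: waits 22, runs 22→25
Sum = 0+10+17+22 = 49.
EDD (increasing due date): Job 4 Job 1 Job 3 Job 2.
Job 4: waits 0, runs 0→7
Job 1: waits 7, runs 7→17
Job 3: waits 17, runs 17→20
Job 2: waits 20, runs 20→25
Sum = 0+7+17+20 = 44.
FIFO (arrival order): Job 1 Job 2 Job 3 Job 4.
Job 1: waits 0, runs 0→10
Job 2: waits 10, runs 10→15
Job 3: waits 15, runs 15→18
Job 4: waits 18, runs 18→25
Sum = 0+10+15+18 = 43.
SPT (increasing processing time): Job 3 Job 2 Job 4 Job 1.
Job 3: waits 0, runs 0→3
Job 2: waits 3, runs 3→8
Job 4: waits 8, runs 8→15
Job 1: waits 15, runs 15→25
Sum = 0+3+8+15 = 26.
LPT 49, EDD 44, FIFO 43, SPT 26 → minimum 26.

26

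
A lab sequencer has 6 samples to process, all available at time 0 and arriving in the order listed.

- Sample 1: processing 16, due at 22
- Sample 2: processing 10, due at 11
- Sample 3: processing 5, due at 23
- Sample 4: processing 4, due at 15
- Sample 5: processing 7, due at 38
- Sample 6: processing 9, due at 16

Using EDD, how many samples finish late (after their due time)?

4

EDD (increasing due date): Sample 2 Sample 4 Sample 6 Sample 1 Sample 3 Sample 5.
Sample 2: 0→10, due 11, tardiness 0
Sample 4: 10→14, due 15, tardiness 0
Sample 6: 14→23, due 16, tardiness 7
Sample 1: 23→39, due 22, tardiness 17
Sample 3: 39→44, due 23, tardiness 21
Sample 5: 44→51, due 38, tardiness 13
Late samples: 4.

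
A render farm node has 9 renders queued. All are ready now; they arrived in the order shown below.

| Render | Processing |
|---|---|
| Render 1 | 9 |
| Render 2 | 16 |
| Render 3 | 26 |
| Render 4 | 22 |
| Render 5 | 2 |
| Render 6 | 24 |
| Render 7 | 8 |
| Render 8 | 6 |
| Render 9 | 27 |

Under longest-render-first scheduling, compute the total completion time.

905

LPT (decreasing processing time): Render 9 Render 3 Render 6 Render 4 Render 2 Render 1 Render 7 Render 8 Render 5.
Render 9: 0→27
Render 3: 27→53
Render 6: 53→77
Render 4: 77→99
Render 2: 99→115
Render 1: 115→124
Render 7: 124→132
Render 8: 132→138
Render 5: 138→140
Sum = 27+53+77+99+115+124+132+138+140 = 905.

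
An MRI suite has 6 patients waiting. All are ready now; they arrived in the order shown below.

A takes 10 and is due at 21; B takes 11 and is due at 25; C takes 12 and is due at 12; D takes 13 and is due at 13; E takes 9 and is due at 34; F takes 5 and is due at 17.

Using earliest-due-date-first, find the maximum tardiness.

26

EDD (increasing due date): C D F A B E.
C: 0→12, due 12, tardiness 0
D: 12→25, due 13, tardiness 12
F: 25→30, due 17, tardiness 13
A: 30→40, due 21, tardiness 19
B: 40→51, due 25, tardiness 26
E: 51→60, due 34, tardiness 26
Maximum = 26.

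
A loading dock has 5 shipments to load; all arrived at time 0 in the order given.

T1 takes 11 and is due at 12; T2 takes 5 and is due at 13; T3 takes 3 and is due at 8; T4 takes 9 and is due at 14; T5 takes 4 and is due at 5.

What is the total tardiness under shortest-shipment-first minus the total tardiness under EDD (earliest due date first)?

SPT (increasing processing time): T3 T5 T2 T4 T1.
T3: 0→3, due 8, tardiness 0
T5: 3→7, due 5, tardiness 2
T2: 7→12, due 13, tardiness 0
T4: 12→21, due 14, tardiness 7
T1: 21→32, due 12, tardiness 20
Sum = 0+2+0+7+20 = 29.
EDD (increasing due date): T5 T3 T1 T2 T4.
T5: 0→4, due 5, tardiness 0
T3: 4→7, due 8, tardiness 0
T1: 7→18, due 12, tardiness 6
T2: 18→23, due 13, tardiness 10
T4: 23→32, due 14, tardiness 18
Sum = 0+0+6+10+18 = 34.
Difference = 29 − 34 = -5.

-5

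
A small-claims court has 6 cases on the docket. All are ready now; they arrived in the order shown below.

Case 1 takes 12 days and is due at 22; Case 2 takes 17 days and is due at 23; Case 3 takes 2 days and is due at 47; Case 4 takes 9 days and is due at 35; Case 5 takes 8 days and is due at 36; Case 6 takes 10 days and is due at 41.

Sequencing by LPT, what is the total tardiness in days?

51

LPT (decreasing processing time): Case 2 Case 1 Case 6 Case 4 Case 5 Case 3.
Case 2: 0→17, due 23, tardiness 0
Case 1: 17→29, due 22, tardiness 7
Case 6: 29→39, due 41, tardiness 0
Case 4: 39→48, due 35, tardiness 13
Case 5: 48→56, due 36, tardiness 20
Case 3: 56→58, due 47, tardiness 11
Sum = 0+7+0+13+20+11 = 51.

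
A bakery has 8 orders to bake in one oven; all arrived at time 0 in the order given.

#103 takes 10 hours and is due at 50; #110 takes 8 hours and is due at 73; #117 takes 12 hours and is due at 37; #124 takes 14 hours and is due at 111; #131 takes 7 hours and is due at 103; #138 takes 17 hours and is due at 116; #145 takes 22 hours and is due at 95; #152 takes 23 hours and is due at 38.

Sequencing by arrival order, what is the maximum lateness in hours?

FIFO (arrival order): #103 #110 #117 #124 #131 #138 #145 #152.
#103: 0→10, due 50, lateness -40
#110: 10→18, due 73, lateness -55
#117: 18→30, due 37, lateness -7
#124: 30→44, due 111, lateness -67
#131: 44→51, due 103, lateness -52
#138: 51→68, due 116, lateness -48
#145: 68→90, due 95, lateness -5
#152: 90→113, due 38, lateness 75
Maximum = 75.

75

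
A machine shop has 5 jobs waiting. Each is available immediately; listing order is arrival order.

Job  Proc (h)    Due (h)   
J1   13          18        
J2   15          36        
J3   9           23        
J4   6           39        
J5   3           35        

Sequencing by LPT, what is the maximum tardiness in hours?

LPT (decreasing processing time): J2 J1 J3 J4 J5.
J2: 0→15, due 36, tardiness 0
J1: 15→28, due 18, tardiness 10
J3: 28→37, due 23, tardiness 14
J4: 37→43, due 39, tardiness 4
J5: 43→46, due 35, tardiness 11
Maximum = 14.

14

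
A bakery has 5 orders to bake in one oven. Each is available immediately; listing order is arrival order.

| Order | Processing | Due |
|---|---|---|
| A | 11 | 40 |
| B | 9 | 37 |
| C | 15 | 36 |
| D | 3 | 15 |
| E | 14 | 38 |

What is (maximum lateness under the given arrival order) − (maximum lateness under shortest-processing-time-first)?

FIFO (arrival order): A B C D E.
A: 0→11, due 40, lateness -29
B: 11→20, due 37, lateness -17
C: 20→35, due 36, lateness -1
D: 35→38, due 15, lateness 23
E: 38→52, due 38, lateness 14
Maximum = 23.
SPT (increasing processing time): D B A E C.
D: 0→3, due 15, lateness -12
B: 3→12, due 37, lateness -25
A: 12→23, due 40, lateness -17
E: 23→37, due 38, lateness -1
C: 37→52, due 36, lateness 16
Maximum = 16.
Difference = 23 − 16 = 7.

7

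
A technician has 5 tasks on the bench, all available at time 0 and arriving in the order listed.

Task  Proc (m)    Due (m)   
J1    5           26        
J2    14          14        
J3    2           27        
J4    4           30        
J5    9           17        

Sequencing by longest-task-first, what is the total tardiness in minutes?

LPT (decreasing processing time): J2 J5 J1 J4 J3.
J2: 0→14, due 14, tardiness 0
J5: 14→23, due 17, tardiness 6
J1: 23→28, due 26, tardiness 2
J4: 28→32, due 30, tardiness 2
J3: 32→34, due 27, tardiness 7
Sum = 0+6+2+2+7 = 17.

17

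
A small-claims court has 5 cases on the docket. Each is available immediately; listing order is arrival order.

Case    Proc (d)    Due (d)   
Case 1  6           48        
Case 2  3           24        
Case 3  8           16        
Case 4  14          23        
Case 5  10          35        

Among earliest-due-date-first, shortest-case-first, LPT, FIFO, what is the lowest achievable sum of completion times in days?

EDD (increasing due date): Case 3 Case 4 Case 2 Case 5 Case 1.
Case 3: 0→8
Case 4: 8→22
Case 2: 22→25
Case 5: 25→35
Case 1: 35→41
Sum = 8+22+25+35+41 = 131.
SPT (increasing processing time): Case 2 Case 1 Case 3 Case 5 Case 4.
Case 2: 0→3
Case 1: 3→9
Case 3: 9→17
Case 5: 17→27
Case 4: 27→41
Sum = 3+9+17+27+41 = 97.
LPT (decreasing processing time): Case 4 Case 5 Case 3 Case 1 Case 2.
Case 4: 0→14
Case 5: 14→24
Case 3: 24→32
Case 1: 32→38
Case 2: 38→41
Sum = 14+24+32+38+41 = 149.
FIFO (arrival order): Case 1 Case 2 Case 3 Case 4 Case 5.
Case 1: 0→6
Case 2: 6→9
Case 3: 9→17
Case 4: 17→31
Case 5: 31→41
Sum = 6+9+17+31+41 = 104.
EDD 131, SPT 97, LPT 149, FIFO 104 → minimum 97.

97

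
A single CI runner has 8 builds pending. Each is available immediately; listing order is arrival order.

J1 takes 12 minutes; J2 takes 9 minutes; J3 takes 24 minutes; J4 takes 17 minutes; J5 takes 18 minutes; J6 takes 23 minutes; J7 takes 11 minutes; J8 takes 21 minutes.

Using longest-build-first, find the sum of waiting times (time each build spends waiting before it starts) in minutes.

569

LPT (decreasing processing time): J3 J6 J8 J5 J4 J1 J7 J2.
J3: waits 0, runs 0→24
J6: waits 24, runs 24→47
J8: waits 47, runs 47→68
J5: waits 68, runs 68→86
J4: waits 86, runs 86→103
J1: waits 103, runs 103→115
J7: waits 115, runs 115→126
J2: waits 126, runs 126→135
Sum = 0+24+47+68+86+103+115+126 = 569.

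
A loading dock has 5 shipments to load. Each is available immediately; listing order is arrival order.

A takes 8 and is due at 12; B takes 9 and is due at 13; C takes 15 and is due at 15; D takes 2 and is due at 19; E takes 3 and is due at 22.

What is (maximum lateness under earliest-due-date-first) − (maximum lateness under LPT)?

-3

EDD (increasing due date): A B C D E.
A: 0→8, due 12, lateness -4
B: 8→17, due 13, lateness 4
C: 17→32, due 15, lateness 17
D: 32→34, due 19, lateness 15
E: 34→37, due 22, lateness 15
Maximum = 17.
LPT (decreasing processing time): C B A E D.
C: 0→15, due 15, lateness 0
B: 15→24, due 13, lateness 11
A: 24→32, due 12, lateness 20
E: 32→35, due 22, lateness 13
D: 35→37, due 19, lateness 18
Maximum = 20.
Difference = 17 − 20 = -3.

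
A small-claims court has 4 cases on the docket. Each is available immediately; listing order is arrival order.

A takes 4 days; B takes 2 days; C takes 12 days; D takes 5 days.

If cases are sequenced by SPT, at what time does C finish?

SPT (increasing processing time): B A D C.
B: 0→2
A: 2→6
D: 6→11
C: 11→23

23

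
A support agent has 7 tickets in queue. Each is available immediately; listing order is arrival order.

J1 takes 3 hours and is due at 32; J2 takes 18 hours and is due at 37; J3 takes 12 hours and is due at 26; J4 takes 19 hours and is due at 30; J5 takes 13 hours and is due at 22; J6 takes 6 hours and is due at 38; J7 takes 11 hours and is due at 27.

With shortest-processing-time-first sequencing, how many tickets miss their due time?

SPT (increasing processing time): J1 J6 J7 J3 J5 J2 J4.
J1: 0→3, due 32, tardiness 0
J6: 3→9, due 38, tardiness 0
J7: 9→20, due 27, tardiness 0
J3: 20→32, due 26, tardiness 6
J5: 32→45, due 22, tardiness 23
J2: 45→63, due 37, tardiness 26
J4: 63→82, due 30, tardiness 52
Late tickets: 4.

4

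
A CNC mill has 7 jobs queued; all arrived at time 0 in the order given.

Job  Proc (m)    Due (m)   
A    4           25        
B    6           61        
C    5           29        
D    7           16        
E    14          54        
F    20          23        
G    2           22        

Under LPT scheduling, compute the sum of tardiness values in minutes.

LPT (decreasing processing time): F E D B C A G.
F: 0→20, due 23, tardiness 0
E: 20→34, due 54, tardiness 0
D: 34→41, due 16, tardiness 25
B: 41→47, due 61, tardiness 0
C: 47→52, due 29, tardiness 23
A: 52→56, due 25, tardiness 31
G: 56→58, due 22, tardiness 36
Sum = 0+0+25+0+23+31+36 = 115.

115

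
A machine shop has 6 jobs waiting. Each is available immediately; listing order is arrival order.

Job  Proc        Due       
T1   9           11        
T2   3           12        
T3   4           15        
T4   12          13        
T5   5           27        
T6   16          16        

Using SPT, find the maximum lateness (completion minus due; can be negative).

SPT (increasing processing time): T2 T3 T5 T1 T4 T6.
T2: 0→3, due 12, lateness -9
T3: 3→7, due 15, lateness -8
T5: 7→12, due 27, lateness -15
T1: 12→21, due 11, lateness 10
T4: 21→33, due 13, lateness 20
T6: 33→49, due 16, lateness 33
Maximum = 33.

33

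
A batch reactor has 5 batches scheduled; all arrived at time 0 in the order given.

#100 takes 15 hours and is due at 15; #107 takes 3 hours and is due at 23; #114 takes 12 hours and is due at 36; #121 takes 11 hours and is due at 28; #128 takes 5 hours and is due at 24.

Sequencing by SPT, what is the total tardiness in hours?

31

SPT (increasing processing time): #107 #128 #121 #114 #100.
#107: 0→3, due 23, tardiness 0
#128: 3→8, due 24, tardiness 0
#121: 8→19, due 28, tardiness 0
#114: 19→31, due 36, tardiness 0
#100: 31→46, due 15, tardiness 31
Sum = 0+0+0+0+31 = 31.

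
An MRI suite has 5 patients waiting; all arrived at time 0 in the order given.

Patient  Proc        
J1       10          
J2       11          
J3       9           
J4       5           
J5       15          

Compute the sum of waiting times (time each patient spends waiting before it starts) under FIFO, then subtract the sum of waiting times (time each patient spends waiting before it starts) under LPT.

-26

FIFO (arrival order): J1 J2 J3 J4 J5.
J1: waits 0, runs 0→10
J2: waits 10, runs 10→21
J3: waits 21, runs 21→30
J4: waits 30, runs 30→35
J5: waits 35, runs 35→50
Sum = 0+10+21+30+35 = 96.
LPT (decreasing processing time): J5 J2 J1 J3 J4.
J5: waits 0, runs 0→15
J2: waits 15, runs 15→26
J1: waits 26, runs 26→36
J3: waits 36, runs 36→45
J4: waits 45, runs 45→50
Sum = 0+15+26+36+45 = 122.
Difference = 96 − 122 = -26.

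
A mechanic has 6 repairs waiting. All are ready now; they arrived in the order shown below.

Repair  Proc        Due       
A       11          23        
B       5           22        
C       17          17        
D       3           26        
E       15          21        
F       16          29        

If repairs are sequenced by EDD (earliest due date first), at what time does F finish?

67

EDD (increasing due date): C E B A D F.
C: 0→17
E: 17→32
B: 32→37
A: 37→48
D: 48→51
F: 51→67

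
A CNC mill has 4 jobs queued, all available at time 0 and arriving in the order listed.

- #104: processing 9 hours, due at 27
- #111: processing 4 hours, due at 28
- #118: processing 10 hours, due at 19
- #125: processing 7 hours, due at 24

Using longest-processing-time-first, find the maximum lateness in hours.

LPT (decreasing processing time): #118 #104 #125 #111.
#118: 0→10, due 19, lateness -9
#104: 10→19, due 27, lateness -8
#125: 19→26, due 24, lateness 2
#111: 26→30, due 28, lateness 2
Maximum = 2.

2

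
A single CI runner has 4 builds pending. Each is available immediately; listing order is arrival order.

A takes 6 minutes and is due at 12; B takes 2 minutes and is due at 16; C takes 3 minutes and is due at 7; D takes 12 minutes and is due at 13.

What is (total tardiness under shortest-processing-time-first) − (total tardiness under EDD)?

SPT (increasing processing time): B C A D.
B: 0→2, due 16, tardiness 0
C: 2→5, due 7, tardiness 0
A: 5→11, due 12, tardiness 0
D: 11→23, due 13, tardiness 10
Sum = 0+0+0+10 = 10.
EDD (increasing due date): C A D B.
C: 0→3, due 7, tardiness 0
A: 3→9, due 12, tardiness 0
D: 9→21, due 13, tardiness 8
B: 21→23, due 16, tardiness 7
Sum = 0+0+8+7 = 15.
Difference = 10 − 15 = -5.

-5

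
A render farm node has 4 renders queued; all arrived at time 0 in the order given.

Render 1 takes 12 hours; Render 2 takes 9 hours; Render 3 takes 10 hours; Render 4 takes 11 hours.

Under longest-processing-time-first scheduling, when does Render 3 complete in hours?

33

LPT (decreasing processing time): Render 1 Render 4 Render 3 Render 2.
Render 1: 0→12
Render 4: 12→23
Render 3: 23→33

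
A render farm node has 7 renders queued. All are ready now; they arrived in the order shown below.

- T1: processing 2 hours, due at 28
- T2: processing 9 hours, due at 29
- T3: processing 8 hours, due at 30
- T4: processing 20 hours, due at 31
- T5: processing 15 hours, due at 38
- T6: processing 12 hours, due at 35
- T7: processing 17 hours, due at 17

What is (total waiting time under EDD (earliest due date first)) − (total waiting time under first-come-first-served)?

EDD (increasing due date): T7 T1 T2 T3 T4 T6 T5.
T7: waits 0, runs 0→17
T1: waits 17, runs 17→19
T2: waits 19, runs 19→28
T3: waits 28, runs 28→36
T4: waits 36, runs 36→56
T6: waits 56, runs 56→68
T5: waits 68, runs 68→83
Sum = 0+17+19+28+36+56+68 = 224.
FIFO (arrival order): T1 T2 T3 T4 T5 T6 T7.
T1: waits 0, runs 0→2
T2: waits 2, runs 2→11
T3: waits 11, runs 11→19
T4: waits 19, runs 19→39
T5: waits 39, runs 39→54
T6: waits 54, runs 54→66
T7: waits 66, runs 66→83
Sum = 0+2+11+19+39+54+66 = 191.
Difference = 224 − 191 = 33.

33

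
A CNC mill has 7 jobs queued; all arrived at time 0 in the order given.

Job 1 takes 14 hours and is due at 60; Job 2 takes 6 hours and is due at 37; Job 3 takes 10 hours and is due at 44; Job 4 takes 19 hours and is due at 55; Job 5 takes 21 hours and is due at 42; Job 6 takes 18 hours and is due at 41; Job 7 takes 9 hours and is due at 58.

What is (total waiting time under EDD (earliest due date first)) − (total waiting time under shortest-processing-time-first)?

69

EDD (increasing due date): Job 2 Job 6 Job 5 Job 3 Job 4 Job 7 Job 1.
Job 2: waits 0, runs 0→6
Job 6: waits 6, runs 6→24
Job 5: waits 24, runs 24→45
Job 3: waits 45, runs 45→55
Job 4: waits 55, runs 55→74
Job 7: waits 74, runs 74→83
Job 1: waits 83, runs 83→97
Sum = 0+6+24+45+55+74+83 = 287.
SPT (increasing processing time): Job 2 Job 7 Job 3 Job 1 Job 6 Job 4 Job 5.
Job 2: waits 0, runs 0→6
Job 7: waits 6, runs 6→15
Job 3: waits 15, runs 15→25
Job 1: waits 25, runs 25→39
Job 6: waits 39, runs 39→57
Job 4: waits 57, runs 57→76
Job 5: waits 76, runs 76→97
Sum = 0+6+15+25+39+57+76 = 218.
Difference = 287 − 218 = 69.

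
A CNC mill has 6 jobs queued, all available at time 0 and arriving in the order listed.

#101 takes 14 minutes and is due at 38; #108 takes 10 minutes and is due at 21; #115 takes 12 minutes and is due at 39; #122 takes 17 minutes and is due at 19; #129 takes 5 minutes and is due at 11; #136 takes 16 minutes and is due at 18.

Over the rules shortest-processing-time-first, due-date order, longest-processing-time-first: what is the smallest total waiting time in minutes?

SPT (increasing processing time): #129 #108 #115 #101 #136 #122.
#129: waits 0, runs 0→5
#108: waits 5, runs 5→15
#115: waits 15, runs 15→27
#101: waits 27, runs 27→41
#136: waits 41, runs 41→57
#122: waits 57, runs 57→74
Sum = 0+5+15+27+41+57 = 145.
EDD (increasing due date): #129 #136 #122 #108 #101 #115.
#129: waits 0, runs 0→5
#136: waits 5, runs 5→21
#122: waits 21, runs 21→38
#108: waits 38, runs 38→48
#101: waits 48, runs 48→62
#115: waits 62, runs 62→74
Sum = 0+5+21+38+48+62 = 174.
LPT (decreasing processing time): #122 #136 #101 #115 #108 #129.
#122: waits 0, runs 0→17
#136: waits 17, runs 17→33
#101: waits 33, runs 33→47
#115: waits 47, runs 47→59
#108: waits 59, runs 59→69
#129: waits 69, runs 69→74
Sum = 0+17+33+47+59+69 = 225.
SPT 145, EDD 174, LPT 225 → minimum 145.

145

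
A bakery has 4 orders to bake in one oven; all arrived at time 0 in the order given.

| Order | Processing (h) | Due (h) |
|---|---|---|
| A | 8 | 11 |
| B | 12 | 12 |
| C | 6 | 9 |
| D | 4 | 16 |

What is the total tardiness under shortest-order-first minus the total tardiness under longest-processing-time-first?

SPT (increasing processing time): D C A B.
D: 0→4, due 16, tardiness 0
C: 4→10, due 9, tardiness 1
A: 10→18, due 11, tardiness 7
B: 18→30, due 12, tardiness 18
Sum = 0+1+7+18 = 26.
LPT (decreasing processing time): B A C D.
B: 0→12, due 12, tardiness 0
A: 12→20, due 11, tardiness 9
C: 20→26, due 9, tardiness 17
D: 26→30, due 16, tardiness 14
Sum = 0+9+17+14 = 40.
Difference = 26 − 40 = -14.

-14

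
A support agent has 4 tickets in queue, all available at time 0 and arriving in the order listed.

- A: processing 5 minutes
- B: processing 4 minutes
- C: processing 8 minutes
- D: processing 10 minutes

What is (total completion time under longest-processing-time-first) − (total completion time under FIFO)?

20

LPT (decreasing processing time): D C A B.
D: 0→10
C: 10→18
A: 18→23
B: 23→27
Sum = 10+18+23+27 = 78.
FIFO (arrival order): A B C D.
A: 0→5
B: 5→9
C: 9→17
D: 17→27
Sum = 5+9+17+27 = 58.
Difference = 78 − 58 = 20.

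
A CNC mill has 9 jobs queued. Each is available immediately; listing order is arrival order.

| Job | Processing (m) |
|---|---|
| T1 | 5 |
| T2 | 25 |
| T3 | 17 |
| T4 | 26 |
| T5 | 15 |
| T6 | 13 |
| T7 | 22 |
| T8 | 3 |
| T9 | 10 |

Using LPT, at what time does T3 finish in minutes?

90

LPT (decreasing processing time): T4 T2 T7 T3 T5 T6 T9 T1 T8.
T4: 0→26
T2: 26→51
T7: 51→73
T3: 73→90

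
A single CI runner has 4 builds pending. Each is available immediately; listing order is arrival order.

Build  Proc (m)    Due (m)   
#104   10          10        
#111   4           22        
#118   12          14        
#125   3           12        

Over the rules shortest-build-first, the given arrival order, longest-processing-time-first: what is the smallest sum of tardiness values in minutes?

SPT (increasing processing time): #125 #111 #104 #118.
#125: 0→3, due 12, tardiness 0
#111: 3→7, due 22, tardiness 0
#104: 7→17, due 10, tardiness 7
#118: 17→29, due 14, tardiness 15
Sum = 0+0+7+15 = 22.
FIFO (arrival order): #104 #111 #118 #125.
#104: 0→10, due 10, tardiness 0
#111: 10→14, due 22, tardiness 0
#118: 14→26, due 14, tardiness 12
#125: 26→29, due 12, tardiness 17
Sum = 0+0+12+17 = 29.
LPT (decreasing processing time): #118 #104 #111 #125.
#118: 0→12, due 14, tardiness 0
#104: 12→22, due 10, tardiness 12
#111: 22→26, due 22, tardiness 4
#125: 26→29, due 12, tardiness 17
Sum = 0+12+4+17 = 33.
SPT 22, FIFO 29, LPT 33 → minimum 22.

22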